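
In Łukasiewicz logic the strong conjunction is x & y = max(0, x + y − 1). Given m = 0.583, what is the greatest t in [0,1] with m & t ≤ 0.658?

1.000

The residuum of the Łukasiewicz t-norm gives the supremum: min(1, 1 − 0.583 + 0.658).
1 − 0.583 + 0.658 = 1.075, so t = min(1, 1.075) = 1.000.
Check: 0.583 & 1.000 = max(0, 0.583) = 0.583 ≤ 0.658.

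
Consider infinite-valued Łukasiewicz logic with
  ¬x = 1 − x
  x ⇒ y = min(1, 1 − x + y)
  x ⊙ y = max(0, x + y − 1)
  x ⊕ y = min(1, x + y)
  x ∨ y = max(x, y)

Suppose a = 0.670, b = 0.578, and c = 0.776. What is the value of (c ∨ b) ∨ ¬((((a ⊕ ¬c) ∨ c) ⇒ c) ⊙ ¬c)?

0.894

c ∨ b = max(0.776, 0.578) = 0.776
¬c = 1 − 0.776 = 0.224
a ⊕ ¬c = min(1, 0.670 + 0.224) = min(1, 0.894) = 0.894
(a ⊕ ¬c) ∨ c = max(0.894, 0.776) = 0.894
((a ⊕ ¬c) ∨ c) ⇒ c = min(1, 1 − 0.894 + 0.776) = min(1, 0.882) = 0.882
(((a ⊕ ¬c) ∨ c) ⇒ c) ⊙ ¬c = max(0, 0.882 + 0.224 − 1) = max(0, 0.106) = 0.106
¬((((a ⊕ ¬c) ∨ c) ⇒ c) ⊙ ¬c) = 1 − 0.106 = 0.894
(c ∨ b) ∨ ¬((((a ⊕ ¬c) ∨ c) ⇒ c) ⊙ ¬c) = max(0.776, 0.894) = 0.894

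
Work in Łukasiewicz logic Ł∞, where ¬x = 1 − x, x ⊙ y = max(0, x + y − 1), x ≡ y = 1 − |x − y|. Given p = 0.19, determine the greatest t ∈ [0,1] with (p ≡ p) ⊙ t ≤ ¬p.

p ≡ p = 1 − |0.19 − 0.19| = 1 − 0.00 = 1.00
So the left factor is p ≡ p = 1.00.
¬p = 1 − 0.19 = 0.81
So the right-hand bound is ¬p = 0.81.
The residuum of the Łukasiewicz t-norm gives the supremum: min(1, 1 − 1.00 + 0.81).
1 − 1.00 + 0.81 = 0.81, so t = min(1, 0.81) = 0.81.
Check: 1.00 ⊙ 0.81 = max(0, 0.81) = 0.81 ≤ 0.81.

0.81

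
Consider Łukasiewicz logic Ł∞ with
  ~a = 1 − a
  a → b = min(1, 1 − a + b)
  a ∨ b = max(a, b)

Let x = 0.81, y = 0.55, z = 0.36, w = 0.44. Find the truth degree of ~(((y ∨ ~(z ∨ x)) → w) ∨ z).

0.11

z ∨ x = max(0.36, 0.81) = 0.81
~(z ∨ x) = 1 − 0.81 = 0.19
y ∨ ~(z ∨ x) = max(0.55, 0.19) = 0.55
(y ∨ ~(z ∨ x)) → w = min(1, 1 − 0.55 + 0.44) = min(1, 0.89) = 0.89
((y ∨ ~(z ∨ x)) → w) ∨ z = max(0.89, 0.36) = 0.89
~(((y ∨ ~(z ∨ x)) → w) ∨ z) = 1 − 0.89 = 0.11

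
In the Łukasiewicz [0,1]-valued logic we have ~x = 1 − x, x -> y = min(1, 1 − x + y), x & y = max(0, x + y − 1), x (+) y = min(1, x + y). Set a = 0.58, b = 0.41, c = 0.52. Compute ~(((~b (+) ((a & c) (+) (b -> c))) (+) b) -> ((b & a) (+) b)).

0.59

~b = 1 − 0.41 = 0.59
a & c = max(0, 0.58 + 0.52 − 1) = max(0, 0.10) = 0.10
b -> c = min(1, 1 − 0.41 + 0.52) = min(1, 1.11) = 1.00
(a & c) (+) (b -> c) = min(1, 0.10 + 1.00) = min(1, 1.10) = 1.00
~b (+) ((a & c) (+) (b -> c)) = min(1, 0.59 + 1.00) = min(1, 1.59) = 1.00
(~b (+) ((a & c) (+) (b -> c))) (+) b = min(1, 1.00 + 0.41) = min(1, 1.41) = 1.00
b & a = max(0, 0.41 + 0.58 − 1) = max(0, -0.01) = 0.00
(b & a) (+) b = min(1, 0.00 + 0.41) = min(1, 0.41) = 0.41
((~b (+) ((a & c) (+) (b -> c))) (+) b) -> ((b & a) (+) b) = min(1, 1 − 1.00 + 0.41) = min(1, 0.41) = 0.41
~(((~b (+) ((a & c) (+) (b -> c))) (+) b) -> ((b & a) (+) b)) = 1 − 0.41 = 0.59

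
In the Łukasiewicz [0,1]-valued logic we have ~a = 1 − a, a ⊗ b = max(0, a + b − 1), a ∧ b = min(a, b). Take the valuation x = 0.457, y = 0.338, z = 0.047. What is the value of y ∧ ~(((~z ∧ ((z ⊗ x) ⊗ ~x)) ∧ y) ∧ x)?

~z = 1 − 0.047 = 0.953
z ⊗ x = max(0, 0.047 + 0.457 − 1) = max(0, -0.496) = 0.000
~x = 1 − 0.457 = 0.543
(z ⊗ x) ⊗ ~x = max(0, 0.000 + 0.543 − 1) = max(0, -0.457) = 0.000
~z ∧ ((z ⊗ x) ⊗ ~x) = min(0.953, 0.000) = 0.000
(~z ∧ ((z ⊗ x) ⊗ ~x)) ∧ y = min(0.000, 0.338) = 0.000
((~z ∧ ((z ⊗ x) ⊗ ~x)) ∧ y) ∧ x = min(0.000, 0.457) = 0.000
~(((~z ∧ ((z ⊗ x) ⊗ ~x)) ∧ y) ∧ x) = 1 − 0.000 = 1.000
y ∧ ~(((~z ∧ ((z ⊗ x) ⊗ ~x)) ∧ y) ∧ x) = min(0.338, 1.000) = 0.338

0.338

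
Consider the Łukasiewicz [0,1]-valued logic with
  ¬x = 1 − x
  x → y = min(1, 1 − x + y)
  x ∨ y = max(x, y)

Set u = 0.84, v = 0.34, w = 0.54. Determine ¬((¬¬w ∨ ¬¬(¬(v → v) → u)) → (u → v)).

¬w = 1 − 0.54 = 0.46
¬¬w = 1 − 0.46 = 0.54
v → v = min(1, 1 − 0.34 + 0.34) = min(1, 1.00) = 1.00
¬(v → v) = 1 − 1.00 = 0.00
¬(v → v) → u = min(1, 1 − 0.00 + 0.84) = min(1, 1.84) = 1.00
¬(¬(v → v) → u) = 1 − 1.00 = 0.00
¬¬(¬(v → v) → u) = 1 − 0.00 = 1.00
¬¬w ∨ ¬¬(¬(v → v) → u) = max(0.54, 1.00) = 1.00
u → v = min(1, 1 − 0.84 + 0.34) = min(1, 0.50) = 0.50
(¬¬w ∨ ¬¬(¬(v → v) → u)) → (u → v) = min(1, 1 − 1.00 + 0.50) = min(1, 0.50) = 0.50
¬((¬¬w ∨ ¬¬(¬(v → v) → u)) → (u → v)) = 1 − 0.50 = 0.50

0.50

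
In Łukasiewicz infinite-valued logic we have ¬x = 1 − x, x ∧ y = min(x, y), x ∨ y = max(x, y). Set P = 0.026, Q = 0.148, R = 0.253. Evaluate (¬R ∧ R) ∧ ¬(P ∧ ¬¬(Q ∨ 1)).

¬R = 1 − 0.253 = 0.747
¬R ∧ R = min(0.747, 0.253) = 0.253
Q ∨ 1 = max(0.148, 1.000) = 1.000
¬(Q ∨ 1) = 1 − 1.000 = 0.000
¬¬(Q ∨ 1) = 1 − 0.000 = 1.000
P ∧ ¬¬(Q ∨ 1) = min(0.026, 1.000) = 0.026
¬(P ∧ ¬¬(Q ∨ 1)) = 1 − 0.026 = 0.974
(¬R ∧ R) ∧ ¬(P ∧ ¬¬(Q ∨ 1)) = min(0.253, 0.974) = 0.253

0.253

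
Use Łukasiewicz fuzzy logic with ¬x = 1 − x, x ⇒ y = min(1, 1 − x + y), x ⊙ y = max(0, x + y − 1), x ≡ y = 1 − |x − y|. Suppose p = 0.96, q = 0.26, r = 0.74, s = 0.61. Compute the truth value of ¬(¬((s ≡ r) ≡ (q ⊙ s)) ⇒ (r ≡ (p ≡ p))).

s ≡ r = 1 − |0.61 − 0.74| = 1 − 0.13 = 0.87
q ⊙ s = max(0, 0.26 + 0.61 − 1) = max(0, -0.13) = 0.00
(s ≡ r) ≡ (q ⊙ s) = 1 − |0.87 − 0.00| = 1 − 0.87 = 0.13
¬((s ≡ r) ≡ (q ⊙ s)) = 1 − 0.13 = 0.87
p ≡ p = 1 − |0.96 − 0.96| = 1 − 0.00 = 1.00
r ≡ (p ≡ p) = 1 − |0.74 − 1.00| = 1 − 0.26 = 0.74
¬((s ≡ r) ≡ (q ⊙ s)) ⇒ (r ≡ (p ≡ p)) = min(1, 1 − 0.87 + 0.74) = min(1, 0.87) = 0.87
¬(¬((s ≡ r) ≡ (q ⊙ s)) ⇒ (r ≡ (p ≡ p))) = 1 − 0.87 = 0.13

0.13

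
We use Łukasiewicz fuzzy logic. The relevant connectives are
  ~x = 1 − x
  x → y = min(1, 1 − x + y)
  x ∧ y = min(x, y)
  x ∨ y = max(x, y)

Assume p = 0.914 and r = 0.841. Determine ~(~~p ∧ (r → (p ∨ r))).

~p = 1 − 0.914 = 0.086
~~p = 1 − 0.086 = 0.914
p ∨ r = max(0.914, 0.841) = 0.914
r → (p ∨ r) = min(1, 1 − 0.841 + 0.914) = min(1, 1.073) = 1.000
~~p ∧ (r → (p ∨ r)) = min(0.914, 1.000) = 0.914
~(~~p ∧ (r → (p ∨ r))) = 1 − 0.914 = 0.086

0.086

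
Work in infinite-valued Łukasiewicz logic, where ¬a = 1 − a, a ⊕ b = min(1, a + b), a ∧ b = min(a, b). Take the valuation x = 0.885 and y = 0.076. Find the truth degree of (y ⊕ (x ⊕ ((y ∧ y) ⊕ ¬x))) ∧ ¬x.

0.115

y ∧ y = min(0.076, 0.076) = 0.076
¬x = 1 − 0.885 = 0.115
(y ∧ y) ⊕ ¬x = min(1, 0.076 + 0.115) = min(1, 0.191) = 0.191
x ⊕ ((y ∧ y) ⊕ ¬x) = min(1, 0.885 + 0.191) = min(1, 1.076) = 1.000
y ⊕ (x ⊕ ((y ∧ y) ⊕ ¬x)) = min(1, 0.076 + 1.000) = min(1, 1.076) = 1.000
(y ⊕ (x ⊕ ((y ∧ y) ⊕ ¬x))) ∧ ¬x = min(1.000, 0.115) = 0.115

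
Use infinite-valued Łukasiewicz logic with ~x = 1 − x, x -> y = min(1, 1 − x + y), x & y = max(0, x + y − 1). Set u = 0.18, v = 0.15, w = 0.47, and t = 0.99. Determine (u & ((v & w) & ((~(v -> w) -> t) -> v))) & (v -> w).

v & w = max(0, 0.15 + 0.47 − 1) = max(0, -0.38) = 0.00
v -> w = min(1, 1 − 0.15 + 0.47) = min(1, 1.32) = 1.00
~(v -> w) = 1 − 1.00 = 0.00
~(v -> w) -> t = min(1, 1 − 0.00 + 0.99) = min(1, 1.99) = 1.00
(~(v -> w) -> t) -> v = min(1, 1 − 1.00 + 0.15) = min(1, 0.15) = 0.15
(v & w) & ((~(v -> w) -> t) -> v) = max(0, 0.00 + 0.15 − 1) = max(0, -0.85) = 0.00
u & ((v & w) & ((~(v -> w) -> t) -> v)) = max(0, 0.18 + 0.00 − 1) = max(0, -0.82) = 0.00
(u & ((v & w) & ((~(v -> w) -> t) -> v))) & (v -> w) = max(0, 0.00 + 1.00 − 1) = max(0, 0.00) = 0.00

0.00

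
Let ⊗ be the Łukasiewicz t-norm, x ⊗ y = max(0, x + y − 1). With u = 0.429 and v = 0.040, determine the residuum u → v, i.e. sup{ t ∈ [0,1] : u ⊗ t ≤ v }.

The residuum of the Łukasiewicz t-norm gives the supremum: min(1, 1 − 0.429 + 0.040).
1 − 0.429 + 0.040 = 0.611, so t = min(1, 0.611) = 0.611.
Check: 0.429 ⊗ 0.611 = max(0, 0.040) = 0.040 ≤ 0.040.

0.611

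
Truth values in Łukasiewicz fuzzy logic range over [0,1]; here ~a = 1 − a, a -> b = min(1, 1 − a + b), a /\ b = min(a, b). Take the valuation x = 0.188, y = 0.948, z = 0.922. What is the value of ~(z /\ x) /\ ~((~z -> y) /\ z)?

0.078

z /\ x = min(0.922, 0.188) = 0.188
~(z /\ x) = 1 − 0.188 = 0.812
~z = 1 − 0.922 = 0.078
~z -> y = min(1, 1 − 0.078 + 0.948) = min(1, 1.870) = 1.000
(~z -> y) /\ z = min(1.000, 0.922) = 0.922
~((~z -> y) /\ z) = 1 − 0.922 = 0.078
~(z /\ x) /\ ~((~z -> y) /\ z) = min(0.812, 0.078) = 0.078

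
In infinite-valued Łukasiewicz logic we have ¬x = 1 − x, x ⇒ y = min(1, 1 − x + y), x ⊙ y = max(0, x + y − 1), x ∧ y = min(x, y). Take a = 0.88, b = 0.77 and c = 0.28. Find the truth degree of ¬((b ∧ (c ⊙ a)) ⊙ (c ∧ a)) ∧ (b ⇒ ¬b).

0.46

c ⊙ a = max(0, 0.28 + 0.88 − 1) = max(0, 0.16) = 0.16
b ∧ (c ⊙ a) = min(0.77, 0.16) = 0.16
c ∧ a = min(0.28, 0.88) = 0.28
(b ∧ (c ⊙ a)) ⊙ (c ∧ a) = max(0, 0.16 + 0.28 − 1) = max(0, -0.56) = 0.00
¬((b ∧ (c ⊙ a)) ⊙ (c ∧ a)) = 1 − 0.00 = 1.00
¬b = 1 − 0.77 = 0.23
b ⇒ ¬b = min(1, 1 − 0.77 + 0.23) = min(1, 0.46) = 0.46
¬((b ∧ (c ⊙ a)) ⊙ (c ∧ a)) ∧ (b ⇒ ¬b) = min(1.00, 0.46) = 0.46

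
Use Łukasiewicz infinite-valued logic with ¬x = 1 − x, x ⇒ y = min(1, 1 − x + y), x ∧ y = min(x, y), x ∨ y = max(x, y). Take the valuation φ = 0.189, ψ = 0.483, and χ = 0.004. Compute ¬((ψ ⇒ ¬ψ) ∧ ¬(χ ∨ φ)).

¬ψ = 1 − 0.483 = 0.517
ψ ⇒ ¬ψ = min(1, 1 − 0.483 + 0.517) = min(1, 1.034) = 1.000
χ ∨ φ = max(0.004, 0.189) = 0.189
¬(χ ∨ φ) = 1 − 0.189 = 0.811
(ψ ⇒ ¬ψ) ∧ ¬(χ ∨ φ) = min(1.000, 0.811) = 0.811
¬((ψ ⇒ ¬ψ) ∧ ¬(χ ∨ φ)) = 1 − 0.811 = 0.189

0.189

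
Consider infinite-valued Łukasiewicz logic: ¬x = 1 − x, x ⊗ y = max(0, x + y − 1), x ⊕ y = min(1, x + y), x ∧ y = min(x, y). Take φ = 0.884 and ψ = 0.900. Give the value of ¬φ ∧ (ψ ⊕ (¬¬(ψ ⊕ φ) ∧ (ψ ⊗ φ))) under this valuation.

0.116

¬φ = 1 − 0.884 = 0.116
ψ ⊕ φ = min(1, 0.900 + 0.884) = min(1, 1.784) = 1.000
¬(ψ ⊕ φ) = 1 − 1.000 = 0.000
¬¬(ψ ⊕ φ) = 1 − 0.000 = 1.000
ψ ⊗ φ = max(0, 0.900 + 0.884 − 1) = max(0, 0.784) = 0.784
¬¬(ψ ⊕ φ) ∧ (ψ ⊗ φ) = min(1.000, 0.784) = 0.784
ψ ⊕ (¬¬(ψ ⊕ φ) ∧ (ψ ⊗ φ)) = min(1, 0.900 + 0.784) = min(1, 1.684) = 1.000
¬φ ∧ (ψ ⊕ (¬¬(ψ ⊕ φ) ∧ (ψ ⊗ φ))) = min(0.116, 1.000) = 0.116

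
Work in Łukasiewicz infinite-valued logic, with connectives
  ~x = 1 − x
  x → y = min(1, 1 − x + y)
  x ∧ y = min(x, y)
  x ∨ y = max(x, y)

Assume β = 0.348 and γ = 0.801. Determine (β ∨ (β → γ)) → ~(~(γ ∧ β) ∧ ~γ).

0.801

β → γ = min(1, 1 − 0.348 + 0.801) = min(1, 1.453) = 1.000
β ∨ (β → γ) = max(0.348, 1.000) = 1.000
γ ∧ β = min(0.801, 0.348) = 0.348
~(γ ∧ β) = 1 − 0.348 = 0.652
~γ = 1 − 0.801 = 0.199
~(γ ∧ β) ∧ ~γ = min(0.652, 0.199) = 0.199
~(~(γ ∧ β) ∧ ~γ) = 1 − 0.199 = 0.801
(β ∨ (β → γ)) → ~(~(γ ∧ β) ∧ ~γ) = min(1, 1 − 1.000 + 0.801) = min(1, 0.801) = 0.801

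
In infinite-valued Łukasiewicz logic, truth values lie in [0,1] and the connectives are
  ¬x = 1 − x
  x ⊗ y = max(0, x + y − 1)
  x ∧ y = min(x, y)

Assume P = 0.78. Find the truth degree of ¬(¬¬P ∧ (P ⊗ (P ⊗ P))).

¬P = 1 − 0.78 = 0.22
¬¬P = 1 − 0.22 = 0.78
P ⊗ P = max(0, 0.78 + 0.78 − 1) = max(0, 0.56) = 0.56
P ⊗ (P ⊗ P) = max(0, 0.78 + 0.56 − 1) = max(0, 0.34) = 0.34
¬¬P ∧ (P ⊗ (P ⊗ P)) = min(0.78, 0.34) = 0.34
¬(¬¬P ∧ (P ⊗ (P ⊗ P))) = 1 − 0.34 = 0.66

0.66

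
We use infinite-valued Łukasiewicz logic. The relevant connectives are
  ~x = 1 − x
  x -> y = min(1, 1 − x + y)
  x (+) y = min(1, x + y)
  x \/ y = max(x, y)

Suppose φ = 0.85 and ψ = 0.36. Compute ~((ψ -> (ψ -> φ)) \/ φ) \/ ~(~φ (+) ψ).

ψ -> φ = min(1, 1 − 0.36 + 0.85) = min(1, 1.49) = 1.00
ψ -> (ψ -> φ) = min(1, 1 − 0.36 + 1.00) = min(1, 1.64) = 1.00
(ψ -> (ψ -> φ)) \/ φ = max(1.00, 0.85) = 1.00
~((ψ -> (ψ -> φ)) \/ φ) = 1 − 1.00 = 0.00
~φ = 1 − 0.85 = 0.15
~φ (+) ψ = min(1, 0.15 + 0.36) = min(1, 0.51) = 0.51
~(~φ (+) ψ) = 1 − 0.51 = 0.49
~((ψ -> (ψ -> φ)) \/ φ) \/ ~(~φ (+) ψ) = max(0.00, 0.49) = 0.49

0.49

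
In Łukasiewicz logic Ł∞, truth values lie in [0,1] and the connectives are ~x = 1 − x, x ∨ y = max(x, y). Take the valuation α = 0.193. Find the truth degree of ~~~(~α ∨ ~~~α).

~α = 1 − 0.193 = 0.807
~~α = 1 − 0.807 = 0.193
~~~α = 1 − 0.193 = 0.807
~α ∨ ~~~α = max(0.807, 0.807) = 0.807
~(~α ∨ ~~~α) = 1 − 0.807 = 0.193
~~(~α ∨ ~~~α) = 1 − 0.193 = 0.807
~~~(~α ∨ ~~~α) = 1 − 0.807 = 0.193

0.193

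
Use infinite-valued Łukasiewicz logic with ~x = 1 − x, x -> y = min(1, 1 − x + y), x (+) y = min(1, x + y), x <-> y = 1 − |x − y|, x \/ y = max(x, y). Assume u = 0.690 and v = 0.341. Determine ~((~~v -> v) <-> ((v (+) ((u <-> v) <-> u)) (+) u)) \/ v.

~v = 1 − 0.341 = 0.659
~~v = 1 − 0.659 = 0.341
~~v -> v = min(1, 1 − 0.341 + 0.341) = min(1, 1.000) = 1.000
u <-> v = 1 − |0.690 − 0.341| = 1 − 0.349 = 0.651
(u <-> v) <-> u = 1 − |0.651 − 0.690| = 1 − 0.039 = 0.961
v (+) ((u <-> v) <-> u) = min(1, 0.341 + 0.961) = min(1, 1.302) = 1.000
(v (+) ((u <-> v) <-> u)) (+) u = min(1, 1.000 + 0.690) = min(1, 1.690) = 1.000
(~~v -> v) <-> ((v (+) ((u <-> v) <-> u)) (+) u) = 1 − |1.000 − 1.000| = 1 − 0.000 = 1.000
~((~~v -> v) <-> ((v (+) ((u <-> v) <-> u)) (+) u)) = 1 − 1.000 = 0.000
~((~~v -> v) <-> ((v (+) ((u <-> v) <-> u)) (+) u)) \/ v = max(0.000, 0.341) = 0.341

0.341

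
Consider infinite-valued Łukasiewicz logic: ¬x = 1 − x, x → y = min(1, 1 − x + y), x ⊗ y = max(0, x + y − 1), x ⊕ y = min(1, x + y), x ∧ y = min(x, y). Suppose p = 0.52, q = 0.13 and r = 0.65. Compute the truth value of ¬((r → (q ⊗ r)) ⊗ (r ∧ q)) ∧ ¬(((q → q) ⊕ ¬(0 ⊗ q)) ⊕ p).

0.00

q ⊗ r = max(0, 0.13 + 0.65 − 1) = max(0, -0.22) = 0.00
r → (q ⊗ r) = min(1, 1 − 0.65 + 0.00) = min(1, 0.35) = 0.35
r ∧ q = min(0.65, 0.13) = 0.13
(r → (q ⊗ r)) ⊗ (r ∧ q) = max(0, 0.35 + 0.13 − 1) = max(0, -0.52) = 0.00
¬((r → (q ⊗ r)) ⊗ (r ∧ q)) = 1 − 0.00 = 1.00
q → q = min(1, 1 − 0.13 + 0.13) = min(1, 1.00) = 1.00
0 ⊗ q = max(0, 0.00 + 0.13 − 1) = max(0, -0.87) = 0.00
¬(0 ⊗ q) = 1 − 0.00 = 1.00
(q → q) ⊕ ¬(0 ⊗ q) = min(1, 1.00 + 1.00) = min(1, 2.00) = 1.00
((q → q) ⊕ ¬(0 ⊗ q)) ⊕ p = min(1, 1.00 + 0.52) = min(1, 1.52) = 1.00
¬(((q → q) ⊕ ¬(0 ⊗ q)) ⊕ p) = 1 − 1.00 = 0.00
¬((r → (q ⊗ r)) ⊗ (r ∧ q)) ∧ ¬(((q → q) ⊕ ¬(0 ⊗ q)) ⊕ p) = min(1.00, 0.00) = 0.00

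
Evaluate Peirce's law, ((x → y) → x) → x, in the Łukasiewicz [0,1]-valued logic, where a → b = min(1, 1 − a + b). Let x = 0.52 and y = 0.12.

x → y = min(1, 1 − 0.52 + 0.12) = min(1, 0.60) = 0.60
(x → y) → x = min(1, 1 − 0.60 + 0.52) = min(1, 0.92) = 0.92
((x → y) → x) → x = min(1, 1 − 0.92 + 0.52) = min(1, 0.60) = 0.60
(The value 0.60 < 1 shows this instance is not satisfied; not a Ł∞-tautology in general.)

0.60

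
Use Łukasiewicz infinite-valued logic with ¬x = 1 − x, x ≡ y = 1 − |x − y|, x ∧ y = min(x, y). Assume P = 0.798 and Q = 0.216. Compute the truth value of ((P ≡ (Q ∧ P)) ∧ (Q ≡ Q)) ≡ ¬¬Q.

Q ∧ P = min(0.216, 0.798) = 0.216
P ≡ (Q ∧ P) = 1 − |0.798 − 0.216| = 1 − 0.582 = 0.418
Q ≡ Q = 1 − |0.216 − 0.216| = 1 − 0.000 = 1.000
(P ≡ (Q ∧ P)) ∧ (Q ≡ Q) = min(0.418, 1.000) = 0.418
¬Q = 1 − 0.216 = 0.784
¬¬Q = 1 − 0.784 = 0.216
((P ≡ (Q ∧ P)) ∧ (Q ≡ Q)) ≡ ¬¬Q = 1 − |0.418 − 0.216| = 1 − 0.202 = 0.798

0.798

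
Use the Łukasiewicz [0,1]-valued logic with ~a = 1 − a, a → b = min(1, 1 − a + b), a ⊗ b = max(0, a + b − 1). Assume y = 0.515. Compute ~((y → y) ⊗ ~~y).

0.485

y → y = min(1, 1 − 0.515 + 0.515) = min(1, 1.000) = 1.000
~y = 1 − 0.515 = 0.485
~~y = 1 − 0.485 = 0.515
(y → y) ⊗ ~~y = max(0, 1.000 + 0.515 − 1) = max(0, 0.515) = 0.515
~((y → y) ⊗ ~~y) = 1 − 0.515 = 0.485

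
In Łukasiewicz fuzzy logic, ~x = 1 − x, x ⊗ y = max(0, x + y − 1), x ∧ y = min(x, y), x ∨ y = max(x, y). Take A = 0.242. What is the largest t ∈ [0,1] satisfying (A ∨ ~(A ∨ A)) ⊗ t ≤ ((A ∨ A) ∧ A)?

A ∨ A = max(0.242, 0.242) = 0.242
~(A ∨ A) = 1 − 0.242 = 0.758
A ∨ ~(A ∨ A) = max(0.242, 0.758) = 0.758
So the left factor is A ∨ ~(A ∨ A) = 0.758.
(A ∨ A) ∧ A = min(0.242, 0.242) = 0.242
So the right-hand bound is (A ∨ A) ∧ A = 0.242.
The residuum of the Łukasiewicz t-norm gives the supremum: min(1, 1 − 0.758 + 0.242).
1 − 0.758 + 0.242 = 0.484, so t = min(1, 0.484) = 0.484.
Check: 0.758 ⊗ 0.484 = max(0, 0.242) = 0.242 ≤ 0.242.

0.484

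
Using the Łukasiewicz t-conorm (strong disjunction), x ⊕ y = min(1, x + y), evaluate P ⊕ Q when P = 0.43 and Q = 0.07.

P ⊕ Q = min(1, 0.43 + 0.07) = min(1, 0.50) = 0.50
For comparison, the Gödel t-conorm max(x, y) would give 0.43.

0.50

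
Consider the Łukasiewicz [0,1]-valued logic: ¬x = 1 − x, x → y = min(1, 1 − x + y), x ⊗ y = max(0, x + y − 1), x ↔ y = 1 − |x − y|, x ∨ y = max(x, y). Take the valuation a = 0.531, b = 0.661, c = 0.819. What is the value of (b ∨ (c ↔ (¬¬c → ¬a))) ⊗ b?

¬c = 1 − 0.819 = 0.181
¬¬c = 1 − 0.181 = 0.819
¬a = 1 − 0.531 = 0.469
¬¬c → ¬a = min(1, 1 − 0.819 + 0.469) = min(1, 0.650) = 0.650
c ↔ (¬¬c → ¬a) = 1 − |0.819 − 0.650| = 1 − 0.169 = 0.831
b ∨ (c ↔ (¬¬c → ¬a)) = max(0.661, 0.831) = 0.831
(b ∨ (c ↔ (¬¬c → ¬a))) ⊗ b = max(0, 0.831 + 0.661 − 1) = max(0, 0.492) = 0.492

0.492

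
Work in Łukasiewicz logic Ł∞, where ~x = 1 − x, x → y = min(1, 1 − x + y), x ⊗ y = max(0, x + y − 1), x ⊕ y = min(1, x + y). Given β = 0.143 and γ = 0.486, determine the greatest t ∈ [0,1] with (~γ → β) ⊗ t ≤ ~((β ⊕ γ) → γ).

~γ = 1 − 0.486 = 0.514
~γ → β = min(1, 1 − 0.514 + 0.143) = min(1, 0.629) = 0.629
So the left factor is ~γ → β = 0.629.
β ⊕ γ = min(1, 0.143 + 0.486) = min(1, 0.629) = 0.629
(β ⊕ γ) → γ = min(1, 1 − 0.629 + 0.486) = min(1, 0.857) = 0.857
~((β ⊕ γ) → γ) = 1 − 0.857 = 0.143
So the right-hand bound is ~((β ⊕ γ) → γ) = 0.143.
The residuum of the Łukasiewicz t-norm gives the supremum: min(1, 1 − 0.629 + 0.143).
1 − 0.629 + 0.143 = 0.514, so t = min(1, 0.514) = 0.514.
Check: 0.629 ⊗ 0.514 = max(0, 0.143) = 0.143 ≤ 0.143.

0.514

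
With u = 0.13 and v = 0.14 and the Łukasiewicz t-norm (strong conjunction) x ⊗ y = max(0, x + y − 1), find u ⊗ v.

u ⊗ v = max(0, 0.13 + 0.14 − 1) = max(0, -0.73) = 0.00
For comparison, the Gödel (minimum) t-norm min(x, y) would give 0.13.

0.00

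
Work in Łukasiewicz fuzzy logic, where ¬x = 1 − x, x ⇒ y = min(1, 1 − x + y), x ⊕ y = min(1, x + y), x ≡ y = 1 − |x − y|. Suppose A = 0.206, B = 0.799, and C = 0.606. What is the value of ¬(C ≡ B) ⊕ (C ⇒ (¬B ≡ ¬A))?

C ≡ B = 1 − |0.606 − 0.799| = 1 − 0.193 = 0.807
¬(C ≡ B) = 1 − 0.807 = 0.193
¬B = 1 − 0.799 = 0.201
¬A = 1 − 0.206 = 0.794
¬B ≡ ¬A = 1 − |0.201 − 0.794| = 1 − 0.593 = 0.407
C ⇒ (¬B ≡ ¬A) = min(1, 1 − 0.606 + 0.407) = min(1, 0.801) = 0.801
¬(C ≡ B) ⊕ (C ⇒ (¬B ≡ ¬A)) = min(1, 0.193 + 0.801) = min(1, 0.994) = 0.994

0.994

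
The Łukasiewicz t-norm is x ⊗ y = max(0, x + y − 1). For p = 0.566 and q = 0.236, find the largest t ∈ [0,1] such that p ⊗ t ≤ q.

0.670

The residuum of the Łukasiewicz t-norm gives the supremum: min(1, 1 − 0.566 + 0.236).
1 − 0.566 + 0.236 = 0.670, so t = min(1, 0.670) = 0.670.
Check: 0.566 ⊗ 0.670 = max(0, 0.236) = 0.236 ≤ 0.236.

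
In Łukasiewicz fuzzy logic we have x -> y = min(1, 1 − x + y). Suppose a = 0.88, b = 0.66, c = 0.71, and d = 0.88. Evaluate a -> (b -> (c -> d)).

c -> d = min(1, 1 − 0.71 + 0.88) = min(1, 1.17) = 1.00
b -> (c -> d) = min(1, 1 − 0.66 + 1.00) = min(1, 1.34) = 1.00
a -> (b -> (c -> d)) = min(1, 1 − 0.88 + 1.00) = min(1, 1.12) = 1.00

1.00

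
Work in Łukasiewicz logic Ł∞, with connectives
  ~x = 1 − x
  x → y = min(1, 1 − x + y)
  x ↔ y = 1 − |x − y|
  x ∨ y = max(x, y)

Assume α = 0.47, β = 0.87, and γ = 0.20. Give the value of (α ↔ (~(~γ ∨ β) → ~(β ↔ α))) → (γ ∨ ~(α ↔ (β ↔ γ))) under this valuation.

0.73

~γ = 1 − 0.20 = 0.80
~γ ∨ β = max(0.80, 0.87) = 0.87
~(~γ ∨ β) = 1 − 0.87 = 0.13
β ↔ α = 1 − |0.87 − 0.47| = 1 − 0.40 = 0.60
~(β ↔ α) = 1 − 0.60 = 0.40
~(~γ ∨ β) → ~(β ↔ α) = min(1, 1 − 0.13 + 0.40) = min(1, 1.27) = 1.00
α ↔ (~(~γ ∨ β) → ~(β ↔ α)) = 1 − |0.47 − 1.00| = 1 − 0.53 = 0.47
β ↔ γ = 1 − |0.87 − 0.20| = 1 − 0.67 = 0.33
α ↔ (β ↔ γ) = 1 − |0.47 − 0.33| = 1 − 0.14 = 0.86
~(α ↔ (β ↔ γ)) = 1 − 0.86 = 0.14
γ ∨ ~(α ↔ (β ↔ γ)) = max(0.20, 0.14) = 0.20
(α ↔ (~(~γ ∨ β) → ~(β ↔ α))) → (γ ∨ ~(α ↔ (β ↔ γ))) = min(1, 1 − 0.47 + 0.20) = min(1, 0.73) = 0.73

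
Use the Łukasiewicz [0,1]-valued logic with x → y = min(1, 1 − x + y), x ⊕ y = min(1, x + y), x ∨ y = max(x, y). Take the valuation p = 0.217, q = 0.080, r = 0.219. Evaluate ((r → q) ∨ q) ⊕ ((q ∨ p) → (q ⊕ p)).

1.000

r → q = min(1, 1 − 0.219 + 0.080) = min(1, 0.861) = 0.861
(r → q) ∨ q = max(0.861, 0.080) = 0.861
q ∨ p = max(0.080, 0.217) = 0.217
q ⊕ p = min(1, 0.080 + 0.217) = min(1, 0.297) = 0.297
(q ∨ p) → (q ⊕ p) = min(1, 1 − 0.217 + 0.297) = min(1, 1.080) = 1.000
((r → q) ∨ q) ⊕ ((q ∨ p) → (q ⊕ p)) = min(1, 0.861 + 1.000) = min(1, 1.861) = 1.000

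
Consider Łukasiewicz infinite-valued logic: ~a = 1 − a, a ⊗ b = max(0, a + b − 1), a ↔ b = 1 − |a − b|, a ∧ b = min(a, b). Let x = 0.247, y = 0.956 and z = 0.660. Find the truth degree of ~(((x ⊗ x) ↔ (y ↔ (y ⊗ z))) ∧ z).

x ⊗ x = max(0, 0.247 + 0.247 − 1) = max(0, -0.506) = 0.000
y ⊗ z = max(0, 0.956 + 0.660 − 1) = max(0, 0.616) = 0.616
y ↔ (y ⊗ z) = 1 − |0.956 − 0.616| = 1 − 0.340 = 0.660
(x ⊗ x) ↔ (y ↔ (y ⊗ z)) = 1 − |0.000 − 0.660| = 1 − 0.660 = 0.340
((x ⊗ x) ↔ (y ↔ (y ⊗ z))) ∧ z = min(0.340, 0.660) = 0.340
~(((x ⊗ x) ↔ (y ↔ (y ⊗ z))) ∧ z) = 1 − 0.340 = 0.660

0.660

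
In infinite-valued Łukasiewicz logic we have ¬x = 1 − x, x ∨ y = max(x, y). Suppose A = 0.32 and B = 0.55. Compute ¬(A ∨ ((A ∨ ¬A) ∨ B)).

0.32

¬A = 1 − 0.32 = 0.68
A ∨ ¬A = max(0.32, 0.68) = 0.68
(A ∨ ¬A) ∨ B = max(0.68, 0.55) = 0.68
A ∨ ((A ∨ ¬A) ∨ B) = max(0.32, 0.68) = 0.68
¬(A ∨ ((A ∨ ¬A) ∨ B)) = 1 − 0.68 = 0.32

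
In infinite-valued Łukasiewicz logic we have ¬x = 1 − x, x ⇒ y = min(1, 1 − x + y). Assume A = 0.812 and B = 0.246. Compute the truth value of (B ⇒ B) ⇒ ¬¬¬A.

B ⇒ B = min(1, 1 − 0.246 + 0.246) = min(1, 1.000) = 1.000
¬A = 1 − 0.812 = 0.188
¬¬A = 1 − 0.188 = 0.812
¬¬¬A = 1 − 0.812 = 0.188
(B ⇒ B) ⇒ ¬¬¬A = min(1, 1 − 1.000 + 0.188) = min(1, 0.188) = 0.188

0.188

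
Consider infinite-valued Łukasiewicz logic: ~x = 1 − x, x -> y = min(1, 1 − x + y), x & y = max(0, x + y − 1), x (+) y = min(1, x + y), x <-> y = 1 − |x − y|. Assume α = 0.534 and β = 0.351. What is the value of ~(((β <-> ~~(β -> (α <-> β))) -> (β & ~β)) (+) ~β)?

α <-> β = 1 − |0.534 − 0.351| = 1 − 0.183 = 0.817
β -> (α <-> β) = min(1, 1 − 0.351 + 0.817) = min(1, 1.466) = 1.000
~(β -> (α <-> β)) = 1 − 1.000 = 0.000
~~(β -> (α <-> β)) = 1 − 0.000 = 1.000
β <-> ~~(β -> (α <-> β)) = 1 − |0.351 − 1.000| = 1 − 0.649 = 0.351
~β = 1 − 0.351 = 0.649
β & ~β = max(0, 0.351 + 0.649 − 1) = max(0, 0.000) = 0.000
(β <-> ~~(β -> (α <-> β))) -> (β & ~β) = min(1, 1 − 0.351 + 0.000) = min(1, 0.649) = 0.649
((β <-> ~~(β -> (α <-> β))) -> (β & ~β)) (+) ~β = min(1, 0.649 + 0.649) = min(1, 1.298) = 1.000
~(((β <-> ~~(β -> (α <-> β))) -> (β & ~β)) (+) ~β) = 1 − 1.000 = 0.000

0.000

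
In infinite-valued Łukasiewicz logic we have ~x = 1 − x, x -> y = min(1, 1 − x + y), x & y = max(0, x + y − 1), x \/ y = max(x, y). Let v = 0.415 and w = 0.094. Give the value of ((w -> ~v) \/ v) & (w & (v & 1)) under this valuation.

~v = 1 − 0.415 = 0.585
w -> ~v = min(1, 1 − 0.094 + 0.585) = min(1, 1.491) = 1.000
(w -> ~v) \/ v = max(1.000, 0.415) = 1.000
v & 1 = max(0, 0.415 + 1.000 − 1) = max(0, 0.415) = 0.415
w & (v & 1) = max(0, 0.094 + 0.415 − 1) = max(0, -0.491) = 0.000
((w -> ~v) \/ v) & (w & (v & 1)) = max(0, 1.000 + 0.000 − 1) = max(0, 0.000) = 0.000

0.000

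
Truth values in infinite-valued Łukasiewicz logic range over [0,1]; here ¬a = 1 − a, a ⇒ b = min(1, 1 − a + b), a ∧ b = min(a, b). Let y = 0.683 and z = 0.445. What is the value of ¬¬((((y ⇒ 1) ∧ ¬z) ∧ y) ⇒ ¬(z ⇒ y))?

0.445

y ⇒ 1 = min(1, 1 − 0.683 + 1.000) = min(1, 1.317) = 1.000
¬z = 1 − 0.445 = 0.555
(y ⇒ 1) ∧ ¬z = min(1.000, 0.555) = 0.555
((y ⇒ 1) ∧ ¬z) ∧ y = min(0.555, 0.683) = 0.555
z ⇒ y = min(1, 1 − 0.445 + 0.683) = min(1, 1.238) = 1.000
¬(z ⇒ y) = 1 − 1.000 = 0.000
(((y ⇒ 1) ∧ ¬z) ∧ y) ⇒ ¬(z ⇒ y) = min(1, 1 − 0.555 + 0.000) = min(1, 0.445) = 0.445
¬((((y ⇒ 1) ∧ ¬z) ∧ y) ⇒ ¬(z ⇒ y)) = 1 − 0.445 = 0.555
¬¬((((y ⇒ 1) ∧ ¬z) ∧ y) ⇒ ¬(z ⇒ y)) = 1 − 0.555 = 0.445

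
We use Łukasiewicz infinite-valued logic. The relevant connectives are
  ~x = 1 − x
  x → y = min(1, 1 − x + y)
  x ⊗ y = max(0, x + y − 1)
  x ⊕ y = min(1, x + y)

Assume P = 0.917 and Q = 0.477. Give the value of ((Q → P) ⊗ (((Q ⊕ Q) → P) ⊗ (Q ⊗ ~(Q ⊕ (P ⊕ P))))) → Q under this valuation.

1.000

Q → P = min(1, 1 − 0.477 + 0.917) = min(1, 1.440) = 1.000
Q ⊕ Q = min(1, 0.477 + 0.477) = min(1, 0.954) = 0.954
(Q ⊕ Q) → P = min(1, 1 − 0.954 + 0.917) = min(1, 0.963) = 0.963
P ⊕ P = min(1, 0.917 + 0.917) = min(1, 1.834) = 1.000
Q ⊕ (P ⊕ P) = min(1, 0.477 + 1.000) = min(1, 1.477) = 1.000
~(Q ⊕ (P ⊕ P)) = 1 − 1.000 = 0.000
Q ⊗ ~(Q ⊕ (P ⊕ P)) = max(0, 0.477 + 0.000 − 1) = max(0, -0.523) = 0.000
((Q ⊕ Q) → P) ⊗ (Q ⊗ ~(Q ⊕ (P ⊕ P))) = max(0, 0.963 + 0.000 − 1) = max(0, -0.037) = 0.000
(Q → P) ⊗ (((Q ⊕ Q) → P) ⊗ (Q ⊗ ~(Q ⊕ (P ⊕ P)))) = max(0, 1.000 + 0.000 − 1) = max(0, 0.000) = 0.000
((Q → P) ⊗ (((Q ⊕ Q) → P) ⊗ (Q ⊗ ~(Q ⊕ (P ⊕ P))))) → Q = min(1, 1 − 0.000 + 0.477) = min(1, 1.477) = 1.000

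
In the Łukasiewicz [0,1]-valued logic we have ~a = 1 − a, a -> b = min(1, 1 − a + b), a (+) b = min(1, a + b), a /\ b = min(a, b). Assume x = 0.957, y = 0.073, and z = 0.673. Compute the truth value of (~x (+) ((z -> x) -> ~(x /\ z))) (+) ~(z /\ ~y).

0.697

~x = 1 − 0.957 = 0.043
z -> x = min(1, 1 − 0.673 + 0.957) = min(1, 1.284) = 1.000
x /\ z = min(0.957, 0.673) = 0.673
~(x /\ z) = 1 − 0.673 = 0.327
(z -> x) -> ~(x /\ z) = min(1, 1 − 1.000 + 0.327) = min(1, 0.327) = 0.327
~x (+) ((z -> x) -> ~(x /\ z)) = min(1, 0.043 + 0.327) = min(1, 0.370) = 0.370
~y = 1 − 0.073 = 0.927
z /\ ~y = min(0.673, 0.927) = 0.673
~(z /\ ~y) = 1 − 0.673 = 0.327
(~x (+) ((z -> x) -> ~(x /\ z))) (+) ~(z /\ ~y) = min(1, 0.370 + 0.327) = min(1, 0.697) = 0.697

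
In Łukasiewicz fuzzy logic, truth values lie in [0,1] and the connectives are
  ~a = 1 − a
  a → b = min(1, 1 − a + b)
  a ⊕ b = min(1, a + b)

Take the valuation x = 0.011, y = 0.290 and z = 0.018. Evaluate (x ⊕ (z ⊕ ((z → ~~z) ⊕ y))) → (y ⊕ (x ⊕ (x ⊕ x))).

0.323

~z = 1 − 0.018 = 0.982
~~z = 1 − 0.982 = 0.018
z → ~~z = min(1, 1 − 0.018 + 0.018) = min(1, 1.000) = 1.000
(z → ~~z) ⊕ y = min(1, 1.000 + 0.290) = min(1, 1.290) = 1.000
z ⊕ ((z → ~~z) ⊕ y) = min(1, 0.018 + 1.000) = min(1, 1.018) = 1.000
x ⊕ (z ⊕ ((z → ~~z) ⊕ y)) = min(1, 0.011 + 1.000) = min(1, 1.011) = 1.000
x ⊕ x = min(1, 0.011 + 0.011) = min(1, 0.022) = 0.022
x ⊕ (x ⊕ x) = min(1, 0.011 + 0.022) = min(1, 0.033) = 0.033
y ⊕ (x ⊕ (x ⊕ x)) = min(1, 0.290 + 0.033) = min(1, 0.323) = 0.323
(x ⊕ (z ⊕ ((z → ~~z) ⊕ y))) → (y ⊕ (x ⊕ (x ⊕ x))) = min(1, 1 − 1.000 + 0.323) = min(1, 0.323) = 0.323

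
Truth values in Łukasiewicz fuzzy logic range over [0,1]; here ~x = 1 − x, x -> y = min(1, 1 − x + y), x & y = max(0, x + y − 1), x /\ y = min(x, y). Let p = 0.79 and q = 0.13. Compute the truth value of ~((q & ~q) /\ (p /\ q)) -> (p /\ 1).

~q = 1 − 0.13 = 0.87
q & ~q = max(0, 0.13 + 0.87 − 1) = max(0, 0.00) = 0.00
p /\ q = min(0.79, 0.13) = 0.13
(q & ~q) /\ (p /\ q) = min(0.00, 0.13) = 0.00
~((q & ~q) /\ (p /\ q)) = 1 − 0.00 = 1.00
p /\ 1 = min(0.79, 1.00) = 0.79
~((q & ~q) /\ (p /\ q)) -> (p /\ 1) = min(1, 1 − 1.00 + 0.79) = min(1, 0.79) = 0.79

0.79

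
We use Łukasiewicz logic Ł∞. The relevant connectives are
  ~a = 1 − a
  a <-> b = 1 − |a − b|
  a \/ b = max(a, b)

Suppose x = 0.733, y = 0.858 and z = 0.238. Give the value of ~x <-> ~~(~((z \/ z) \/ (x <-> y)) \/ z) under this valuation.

~x = 1 − 0.733 = 0.267
z \/ z = max(0.238, 0.238) = 0.238
x <-> y = 1 − |0.733 − 0.858| = 1 − 0.125 = 0.875
(z \/ z) \/ (x <-> y) = max(0.238, 0.875) = 0.875
~((z \/ z) \/ (x <-> y)) = 1 − 0.875 = 0.125
~((z \/ z) \/ (x <-> y)) \/ z = max(0.125, 0.238) = 0.238
~(~((z \/ z) \/ (x <-> y)) \/ z) = 1 − 0.238 = 0.762
~~(~((z \/ z) \/ (x <-> y)) \/ z) = 1 − 0.762 = 0.238
~x <-> ~~(~((z \/ z) \/ (x <-> y)) \/ z) = 1 − |0.267 − 0.238| = 1 − 0.029 = 0.971

0.971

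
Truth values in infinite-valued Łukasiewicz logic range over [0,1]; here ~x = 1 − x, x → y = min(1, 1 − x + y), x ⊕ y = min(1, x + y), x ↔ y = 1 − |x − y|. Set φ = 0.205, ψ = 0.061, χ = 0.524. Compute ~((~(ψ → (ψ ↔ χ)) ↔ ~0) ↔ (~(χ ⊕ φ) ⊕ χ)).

0.795

ψ ↔ χ = 1 − |0.061 − 0.524| = 1 − 0.463 = 0.537
ψ → (ψ ↔ χ) = min(1, 1 − 0.061 + 0.537) = min(1, 1.476) = 1.000
~(ψ → (ψ ↔ χ)) = 1 − 1.000 = 0.000
~0 = 1 − 0.000 = 1.000
~(ψ → (ψ ↔ χ)) ↔ ~0 = 1 − |0.000 − 1.000| = 1 − 1.000 = 0.000
χ ⊕ φ = min(1, 0.524 + 0.205) = min(1, 0.729) = 0.729
~(χ ⊕ φ) = 1 − 0.729 = 0.271
~(χ ⊕ φ) ⊕ χ = min(1, 0.271 + 0.524) = min(1, 0.795) = 0.795
(~(ψ → (ψ ↔ χ)) ↔ ~0) ↔ (~(χ ⊕ φ) ⊕ χ) = 1 − |0.000 − 0.795| = 1 − 0.795 = 0.205
~((~(ψ → (ψ ↔ χ)) ↔ ~0) ↔ (~(χ ⊕ φ) ⊕ χ)) = 1 − 0.205 = 0.795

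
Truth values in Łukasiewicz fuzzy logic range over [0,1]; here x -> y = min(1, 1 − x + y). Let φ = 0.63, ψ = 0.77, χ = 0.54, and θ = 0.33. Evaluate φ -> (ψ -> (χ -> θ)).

χ -> θ = min(1, 1 − 0.54 + 0.33) = min(1, 0.79) = 0.79
ψ -> (χ -> θ) = min(1, 1 − 0.77 + 0.79) = min(1, 1.02) = 1.00
φ -> (ψ -> (χ -> θ)) = min(1, 1 − 0.63 + 1.00) = min(1, 1.37) = 1.00

1.00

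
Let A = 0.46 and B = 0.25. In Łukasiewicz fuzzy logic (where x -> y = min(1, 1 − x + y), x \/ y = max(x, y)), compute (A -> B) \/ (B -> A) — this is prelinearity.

A -> B = min(1, 1 − 0.46 + 0.25) = min(1, 0.79) = 0.79
B -> A = min(1, 1 − 0.25 + 0.46) = min(1, 1.21) = 1.00
(A -> B) \/ (B -> A) = max(0.79, 1.00) = 1.00
(As expected: a Ł∞-tautology — holds in every MV-chain.)

1.00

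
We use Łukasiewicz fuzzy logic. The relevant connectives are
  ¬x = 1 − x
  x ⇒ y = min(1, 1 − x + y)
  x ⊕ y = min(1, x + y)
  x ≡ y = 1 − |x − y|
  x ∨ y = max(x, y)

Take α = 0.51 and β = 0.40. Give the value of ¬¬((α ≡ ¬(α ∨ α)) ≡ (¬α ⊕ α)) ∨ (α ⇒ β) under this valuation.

α ∨ α = max(0.51, 0.51) = 0.51
¬(α ∨ α) = 1 − 0.51 = 0.49
α ≡ ¬(α ∨ α) = 1 − |0.51 − 0.49| = 1 − 0.02 = 0.98
¬α = 1 − 0.51 = 0.49
¬α ⊕ α = min(1, 0.49 + 0.51) = min(1, 1.00) = 1.00
(α ≡ ¬(α ∨ α)) ≡ (¬α ⊕ α) = 1 − |0.98 − 1.00| = 1 − 0.02 = 0.98
¬((α ≡ ¬(α ∨ α)) ≡ (¬α ⊕ α)) = 1 − 0.98 = 0.02
¬¬((α ≡ ¬(α ∨ α)) ≡ (¬α ⊕ α)) = 1 − 0.02 = 0.98
α ⇒ β = min(1, 1 − 0.51 + 0.40) = min(1, 0.89) = 0.89
¬¬((α ≡ ¬(α ∨ α)) ≡ (¬α ⊕ α)) ∨ (α ⇒ β) = max(0.98, 0.89) = 0.98

0.98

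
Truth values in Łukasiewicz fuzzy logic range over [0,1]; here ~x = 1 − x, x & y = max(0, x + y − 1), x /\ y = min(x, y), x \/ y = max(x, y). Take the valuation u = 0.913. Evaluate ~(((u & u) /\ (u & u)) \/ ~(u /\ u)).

u & u = max(0, 0.913 + 0.913 − 1) = max(0, 0.826) = 0.826
(u & u) /\ (u & u) = min(0.826, 0.826) = 0.826
u /\ u = min(0.913, 0.913) = 0.913
~(u /\ u) = 1 − 0.913 = 0.087
((u & u) /\ (u & u)) \/ ~(u /\ u) = max(0.826, 0.087) = 0.826
~(((u & u) /\ (u & u)) \/ ~(u /\ u)) = 1 − 0.826 = 0.174

0.174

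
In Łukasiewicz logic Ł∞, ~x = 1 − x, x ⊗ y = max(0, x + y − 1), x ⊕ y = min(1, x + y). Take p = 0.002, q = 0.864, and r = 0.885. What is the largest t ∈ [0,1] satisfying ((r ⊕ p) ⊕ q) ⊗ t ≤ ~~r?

0.885

r ⊕ p = min(1, 0.885 + 0.002) = min(1, 0.887) = 0.887
(r ⊕ p) ⊕ q = min(1, 0.887 + 0.864) = min(1, 1.751) = 1.000
So the left factor is (r ⊕ p) ⊕ q = 1.000.
~r = 1 − 0.885 = 0.115
~~r = 1 − 0.115 = 0.885
So the right-hand bound is ~~r = 0.885.
The residuum of the Łukasiewicz t-norm gives the supremum: min(1, 1 − 1.000 + 0.885).
1 − 1.000 + 0.885 = 0.885, so t = min(1, 0.885) = 0.885.
Check: 1.000 ⊗ 0.885 = max(0, 0.885) = 0.885 ≤ 0.885.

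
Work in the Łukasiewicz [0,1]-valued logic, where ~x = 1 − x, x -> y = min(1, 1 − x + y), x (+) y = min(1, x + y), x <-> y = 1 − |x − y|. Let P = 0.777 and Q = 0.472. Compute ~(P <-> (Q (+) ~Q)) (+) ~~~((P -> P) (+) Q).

0.223

~Q = 1 − 0.472 = 0.528
Q (+) ~Q = min(1, 0.472 + 0.528) = min(1, 1.000) = 1.000
P <-> (Q (+) ~Q) = 1 − |0.777 − 1.000| = 1 − 0.223 = 0.777
~(P <-> (Q (+) ~Q)) = 1 − 0.777 = 0.223
P -> P = min(1, 1 − 0.777 + 0.777) = min(1, 1.000) = 1.000
(P -> P) (+) Q = min(1, 1.000 + 0.472) = min(1, 1.472) = 1.000
~((P -> P) (+) Q) = 1 − 1.000 = 0.000
~~((P -> P) (+) Q) = 1 − 0.000 = 1.000
~~~((P -> P) (+) Q) = 1 − 1.000 = 0.000
~(P <-> (Q (+) ~Q)) (+) ~~~((P -> P) (+) Q) = min(1, 0.223 + 0.000) = min(1, 0.223) = 0.223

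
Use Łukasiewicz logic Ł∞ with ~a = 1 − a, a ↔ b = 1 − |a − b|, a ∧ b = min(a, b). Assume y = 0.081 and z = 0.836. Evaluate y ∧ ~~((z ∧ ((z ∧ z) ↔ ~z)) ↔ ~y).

0.081

z ∧ z = min(0.836, 0.836) = 0.836
~z = 1 − 0.836 = 0.164
(z ∧ z) ↔ ~z = 1 − |0.836 − 0.164| = 1 − 0.672 = 0.328
z ∧ ((z ∧ z) ↔ ~z) = min(0.836, 0.328) = 0.328
~y = 1 − 0.081 = 0.919
(z ∧ ((z ∧ z) ↔ ~z)) ↔ ~y = 1 − |0.328 − 0.919| = 1 − 0.591 = 0.409
~((z ∧ ((z ∧ z) ↔ ~z)) ↔ ~y) = 1 − 0.409 = 0.591
~~((z ∧ ((z ∧ z) ↔ ~z)) ↔ ~y) = 1 − 0.591 = 0.409
y ∧ ~~((z ∧ ((z ∧ z) ↔ ~z)) ↔ ~y) = min(0.081, 0.409) = 0.081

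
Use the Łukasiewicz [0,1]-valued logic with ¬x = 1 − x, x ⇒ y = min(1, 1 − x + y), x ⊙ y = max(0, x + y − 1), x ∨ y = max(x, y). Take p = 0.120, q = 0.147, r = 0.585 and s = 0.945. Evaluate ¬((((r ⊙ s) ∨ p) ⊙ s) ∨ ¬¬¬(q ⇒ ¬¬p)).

0.525

r ⊙ s = max(0, 0.585 + 0.945 − 1) = max(0, 0.530) = 0.530
(r ⊙ s) ∨ p = max(0.530, 0.120) = 0.530
((r ⊙ s) ∨ p) ⊙ s = max(0, 0.530 + 0.945 − 1) = max(0, 0.475) = 0.475
¬p = 1 − 0.120 = 0.880
¬¬p = 1 − 0.880 = 0.120
q ⇒ ¬¬p = min(1, 1 − 0.147 + 0.120) = min(1, 0.973) = 0.973
¬(q ⇒ ¬¬p) = 1 − 0.973 = 0.027
¬¬(q ⇒ ¬¬p) = 1 − 0.027 = 0.973
¬¬¬(q ⇒ ¬¬p) = 1 − 0.973 = 0.027
(((r ⊙ s) ∨ p) ⊙ s) ∨ ¬¬¬(q ⇒ ¬¬p) = max(0.475, 0.027) = 0.475
¬((((r ⊙ s) ∨ p) ⊙ s) ∨ ¬¬¬(q ⇒ ¬¬p)) = 1 − 0.475 = 0.525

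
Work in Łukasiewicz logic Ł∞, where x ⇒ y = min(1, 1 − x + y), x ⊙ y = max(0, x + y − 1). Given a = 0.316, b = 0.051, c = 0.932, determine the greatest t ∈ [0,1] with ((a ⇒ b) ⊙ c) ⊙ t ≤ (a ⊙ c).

a ⇒ b = min(1, 1 − 0.316 + 0.051) = min(1, 0.735) = 0.735
(a ⇒ b) ⊙ c = max(0, 0.735 + 0.932 − 1) = max(0, 0.667) = 0.667
So the left factor is (a ⇒ b) ⊙ c = 0.667.
a ⊙ c = max(0, 0.316 + 0.932 − 1) = max(0, 0.248) = 0.248
So the right-hand bound is a ⊙ c = 0.248.
The residuum of the Łukasiewicz t-norm gives the supremum: min(1, 1 − 0.667 + 0.248).
1 − 0.667 + 0.248 = 0.581, so t = min(1, 0.581) = 0.581.
Check: 0.667 ⊙ 0.581 = max(0, 0.248) = 0.248 ≤ 0.248.

0.581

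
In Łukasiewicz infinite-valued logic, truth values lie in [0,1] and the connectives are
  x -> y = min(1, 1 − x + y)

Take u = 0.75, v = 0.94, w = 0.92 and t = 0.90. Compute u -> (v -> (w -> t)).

w -> t = min(1, 1 − 0.92 + 0.90) = min(1, 0.98) = 0.98
v -> (w -> t) = min(1, 1 − 0.94 + 0.98) = min(1, 1.04) = 1.00
u -> (v -> (w -> t)) = min(1, 1 − 0.75 + 1.00) = min(1, 1.25) = 1.00

1.00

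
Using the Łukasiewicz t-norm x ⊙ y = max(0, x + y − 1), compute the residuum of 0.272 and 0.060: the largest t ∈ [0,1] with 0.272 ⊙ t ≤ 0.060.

The residuum of the Łukasiewicz t-norm gives the supremum: min(1, 1 − 0.272 + 0.060).
1 − 0.272 + 0.060 = 0.788, so t = min(1, 0.788) = 0.788.
Check: 0.272 ⊙ 0.788 = max(0, 0.060) = 0.060 ≤ 0.060.

0.788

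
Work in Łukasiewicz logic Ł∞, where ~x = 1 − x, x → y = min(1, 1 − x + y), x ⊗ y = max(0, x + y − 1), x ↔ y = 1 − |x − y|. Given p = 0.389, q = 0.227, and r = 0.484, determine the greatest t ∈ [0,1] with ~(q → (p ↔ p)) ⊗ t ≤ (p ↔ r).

1.000

p ↔ p = 1 − |0.389 − 0.389| = 1 − 0.000 = 1.000
q → (p ↔ p) = min(1, 1 − 0.227 + 1.000) = min(1, 1.773) = 1.000
~(q → (p ↔ p)) = 1 − 1.000 = 0.000
So the left factor is ~(q → (p ↔ p)) = 0.000.
p ↔ r = 1 − |0.389 − 0.484| = 1 − 0.095 = 0.905
So the right-hand bound is p ↔ r = 0.905.
The residuum of the Łukasiewicz t-norm gives the supremum: min(1, 1 − 0.000 + 0.905).
1 − 0.000 + 0.905 = 1.905, so t = min(1, 1.905) = 1.000.
Check: 0.000 ⊗ 1.000 = max(0, 0.000) = 0.000 ≤ 0.905.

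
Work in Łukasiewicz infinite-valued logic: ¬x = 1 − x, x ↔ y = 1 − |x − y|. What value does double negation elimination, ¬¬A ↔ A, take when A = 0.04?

¬A = 1 − 0.04 = 0.96
¬¬A = 1 − 0.96 = 0.04
¬¬A ↔ A = 1 − |0.04 − 0.04| = 1 − 0.00 = 1.00
(As expected: always 1 in Ł∞ since negation is involutive.)

1.00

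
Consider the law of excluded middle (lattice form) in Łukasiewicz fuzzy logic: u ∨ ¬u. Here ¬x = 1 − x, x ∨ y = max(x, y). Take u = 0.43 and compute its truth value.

¬u = 1 − 0.43 = 0.57
u ∨ ¬u = max(0.43, 0.57) = 0.57
(The value 0.57 < 1 shows this instance is not satisfied; not a Ł∞-tautology — its value is max(a, 1−a).)

0.57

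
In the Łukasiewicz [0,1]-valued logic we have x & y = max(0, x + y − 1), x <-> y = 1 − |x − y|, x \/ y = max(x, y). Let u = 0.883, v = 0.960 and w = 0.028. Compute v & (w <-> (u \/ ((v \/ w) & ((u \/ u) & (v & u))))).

0.105

v \/ w = max(0.960, 0.028) = 0.960
u \/ u = max(0.883, 0.883) = 0.883
v & u = max(0, 0.960 + 0.883 − 1) = max(0, 0.843) = 0.843
(u \/ u) & (v & u) = max(0, 0.883 + 0.843 − 1) = max(0, 0.726) = 0.726
(v \/ w) & ((u \/ u) & (v & u)) = max(0, 0.960 + 0.726 − 1) = max(0, 0.686) = 0.686
u \/ ((v \/ w) & ((u \/ u) & (v & u))) = max(0.883, 0.686) = 0.883
w <-> (u \/ ((v \/ w) & ((u \/ u) & (v & u)))) = 1 − |0.028 − 0.883| = 1 − 0.855 = 0.145
v & (w <-> (u \/ ((v \/ w) & ((u \/ u) & (v & u))))) = max(0, 0.960 + 0.145 − 1) = max(0, 0.105) = 0.105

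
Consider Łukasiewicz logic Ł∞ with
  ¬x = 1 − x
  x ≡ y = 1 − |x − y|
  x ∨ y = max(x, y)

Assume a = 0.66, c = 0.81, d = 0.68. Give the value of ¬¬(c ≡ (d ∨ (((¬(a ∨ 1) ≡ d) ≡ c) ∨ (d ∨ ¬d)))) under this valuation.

0.87

a ∨ 1 = max(0.66, 1.00) = 1.00
¬(a ∨ 1) = 1 − 1.00 = 0.00
¬(a ∨ 1) ≡ d = 1 − |0.00 − 0.68| = 1 − 0.68 = 0.32
(¬(a ∨ 1) ≡ d) ≡ c = 1 − |0.32 − 0.81| = 1 − 0.49 = 0.51
¬d = 1 − 0.68 = 0.32
d ∨ ¬d = max(0.68, 0.32) = 0.68
((¬(a ∨ 1) ≡ d) ≡ c) ∨ (d ∨ ¬d) = max(0.51, 0.68) = 0.68
d ∨ (((¬(a ∨ 1) ≡ d) ≡ c) ∨ (d ∨ ¬d)) = max(0.68, 0.68) = 0.68
c ≡ (d ∨ (((¬(a ∨ 1) ≡ d) ≡ c) ∨ (d ∨ ¬d))) = 1 − |0.81 − 0.68| = 1 − 0.13 = 0.87
¬(c ≡ (d ∨ (((¬(a ∨ 1) ≡ d) ≡ c) ∨ (d ∨ ¬d)))) = 1 − 0.87 = 0.13
¬¬(c ≡ (d ∨ (((¬(a ∨ 1) ≡ d) ≡ c) ∨ (d ∨ ¬d)))) = 1 − 0.13 = 0.87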